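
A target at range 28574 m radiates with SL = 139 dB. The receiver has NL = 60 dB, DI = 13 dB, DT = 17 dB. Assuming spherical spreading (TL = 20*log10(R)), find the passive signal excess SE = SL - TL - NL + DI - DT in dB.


Step 1: TL = 20*log10(28574) = 89.12 dB
Step 2: SE = 139 - 89.12 - 60 + 13 - 17 = -14.12

-14.12 dB


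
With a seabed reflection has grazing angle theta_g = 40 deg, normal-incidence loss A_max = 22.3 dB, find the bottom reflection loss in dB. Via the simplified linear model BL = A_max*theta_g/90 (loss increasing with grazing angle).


BL = A_max * theta_g / 90 = 22.3 * 40 / 90 = 9.91

9.91 dB


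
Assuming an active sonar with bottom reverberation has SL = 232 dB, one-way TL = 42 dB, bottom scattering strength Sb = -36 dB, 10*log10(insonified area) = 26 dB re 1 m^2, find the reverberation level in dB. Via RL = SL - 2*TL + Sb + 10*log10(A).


RL = SL - 2*TL + Sb + 10*log10(A) = 232 - 2*42 + (-36) + 26 = 138

138 dB


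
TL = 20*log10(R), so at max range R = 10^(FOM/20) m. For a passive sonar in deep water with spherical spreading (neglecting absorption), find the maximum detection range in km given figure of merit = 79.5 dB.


9.44 km


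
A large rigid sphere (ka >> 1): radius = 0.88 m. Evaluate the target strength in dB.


TS = 10*log10(0.88^2 / 4) = 10*log10(0.1936) = -7.13

-7.13 dB


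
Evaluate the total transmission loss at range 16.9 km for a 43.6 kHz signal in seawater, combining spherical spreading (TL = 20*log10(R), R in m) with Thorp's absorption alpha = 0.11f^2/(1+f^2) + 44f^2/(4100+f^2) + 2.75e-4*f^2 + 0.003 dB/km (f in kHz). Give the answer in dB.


Step 1 (Thorp): alpha = 0.11*1900.96/(1+1900.96) + 44*1900.96/(4100+1900.96) + 2.75e-4*1900.96 + 0.003 = 14.5738 dB/km
Step 2: TL_spread = 20*log10(16900) = 84.56 dB
Step 3: TL_abs = alpha*R = 14.5738 * 16.9 = 246.3 dB
Step 4: TL_total = 84.56 + 246.3 = 330.86

330.86 dB


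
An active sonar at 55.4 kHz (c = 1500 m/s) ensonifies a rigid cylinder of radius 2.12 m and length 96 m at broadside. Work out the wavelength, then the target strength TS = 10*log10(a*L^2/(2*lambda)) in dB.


Step 1: lambda = c/f = 1500/55400 = 0.02708 m
Step 2: TS = 10*log10(a*L^2/(2*lambda)) = 10*log10(2.12*96^2/(2*0.02708)) = 55.57

55.57 dB


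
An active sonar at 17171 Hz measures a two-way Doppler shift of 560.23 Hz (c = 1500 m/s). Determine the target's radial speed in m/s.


From fd = 2*f*v/c, v = c*fd/(2*f) = 1500 * 560.23 / (2*17171) = 24.47

24.47 m/s


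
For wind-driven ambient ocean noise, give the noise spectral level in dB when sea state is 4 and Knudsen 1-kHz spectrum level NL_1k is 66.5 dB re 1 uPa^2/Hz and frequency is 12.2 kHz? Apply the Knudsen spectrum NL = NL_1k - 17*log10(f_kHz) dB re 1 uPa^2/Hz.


NL = NL_1k - 17*log10(f_kHz) = 66.5 - 17*log10(12.2) = 66.5 - (18.47) = 48.03

48.03 dB


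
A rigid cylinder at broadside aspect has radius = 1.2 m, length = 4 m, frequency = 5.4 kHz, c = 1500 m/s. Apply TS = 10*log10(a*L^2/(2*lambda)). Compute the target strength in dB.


lambda = 1500/5400 = 0.27778 m
TS = 10*log10(1.2*4^2/(2*0.27778)) = 15.39

15.39 dB


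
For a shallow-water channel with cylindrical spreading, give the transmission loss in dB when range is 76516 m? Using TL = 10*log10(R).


TL = 10*log10(76516) = 48.84

48.84 dB


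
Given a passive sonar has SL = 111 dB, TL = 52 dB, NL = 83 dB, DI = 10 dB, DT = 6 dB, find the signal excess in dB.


-20 dB


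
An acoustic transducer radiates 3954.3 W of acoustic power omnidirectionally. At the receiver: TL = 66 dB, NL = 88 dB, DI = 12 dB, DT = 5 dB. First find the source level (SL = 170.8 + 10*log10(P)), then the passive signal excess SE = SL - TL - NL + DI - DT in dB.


Step 1: SL = 170.8 + 10*log10(3954.3) = 206.77 dB
Step 2: SE = SL - TL - NL + DI - DT = 206.77 - 66 - 88 + 12 - 5 = 59.77

59.77 dB


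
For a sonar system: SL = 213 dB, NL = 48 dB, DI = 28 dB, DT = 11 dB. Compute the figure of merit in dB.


FOM = SL - NL + DI - DT = 213 - 48 + 28 - 11 = 182

182 dB


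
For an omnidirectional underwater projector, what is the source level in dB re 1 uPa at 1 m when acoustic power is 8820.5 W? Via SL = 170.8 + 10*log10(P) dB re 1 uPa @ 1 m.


SL = 170.8 + 10*log10(8820.5) = 170.8 + 39.45 = 210.25

210.25 dB


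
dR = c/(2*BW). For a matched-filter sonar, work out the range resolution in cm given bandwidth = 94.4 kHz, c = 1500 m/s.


dR = c/(2*BW) = 1500 / (2 * 94.4e3) = 0.0079 m = 0.79 cm

0.79 cm


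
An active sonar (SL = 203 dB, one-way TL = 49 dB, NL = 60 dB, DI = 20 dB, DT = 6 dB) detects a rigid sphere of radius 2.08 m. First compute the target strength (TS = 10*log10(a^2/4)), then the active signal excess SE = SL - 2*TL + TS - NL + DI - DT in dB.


Step 1: TS = 10*log10(2.08^2/4) = 0.34 dB
Step 2: SE = SL - 2*TL + TS - NL + DI - DT = 203 - 2*49 + (0.34) - 60 + 20 - 6 = 59.34

59.34 dB


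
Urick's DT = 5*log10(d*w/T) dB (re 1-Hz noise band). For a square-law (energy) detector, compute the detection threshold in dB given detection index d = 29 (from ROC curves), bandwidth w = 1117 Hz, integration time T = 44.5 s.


DT = 5*log10(d*w/T) = 5*log10(29 * 1117 / 44.5) = 5*log10(727.93) = 14.31

14.31 dB


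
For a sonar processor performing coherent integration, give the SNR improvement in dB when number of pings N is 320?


25.05 dB


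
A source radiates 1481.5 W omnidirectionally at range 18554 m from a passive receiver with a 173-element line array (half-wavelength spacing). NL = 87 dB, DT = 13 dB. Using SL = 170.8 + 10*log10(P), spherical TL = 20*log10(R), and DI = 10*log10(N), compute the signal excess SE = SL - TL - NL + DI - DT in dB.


Step 1: SL = 170.8 + 10*log10(1481.5) = 202.51 dB
Step 2: TL = 20*log10(18554) = 85.37 dB
Step 3: DI = 10*log10(173) = 22.38 dB
Step 4: SE = SL - TL - NL + DI - DT = 202.51 - 85.37 - 87 + 22.38 - 13 = 39.52

39.52 dB


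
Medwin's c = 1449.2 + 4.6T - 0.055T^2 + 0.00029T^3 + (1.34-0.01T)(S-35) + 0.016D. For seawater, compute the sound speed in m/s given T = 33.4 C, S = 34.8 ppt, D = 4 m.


1552.15 m/s


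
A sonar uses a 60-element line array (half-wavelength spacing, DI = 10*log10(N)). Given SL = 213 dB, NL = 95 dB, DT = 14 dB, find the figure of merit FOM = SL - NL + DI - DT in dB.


Step 1: DI = 10*log10(60) = 17.78 dB
Step 2: FOM = SL - NL + DI - DT = 213 - 95 + 17.78 - 14 = 121.78

121.78 dB


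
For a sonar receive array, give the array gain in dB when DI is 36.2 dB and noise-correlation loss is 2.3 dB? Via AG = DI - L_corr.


AG = DI - L_corr = 36.2 - 2.3 = 33.9

33.9 dB


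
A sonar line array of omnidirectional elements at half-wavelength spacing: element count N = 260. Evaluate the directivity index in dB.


24.15 dB


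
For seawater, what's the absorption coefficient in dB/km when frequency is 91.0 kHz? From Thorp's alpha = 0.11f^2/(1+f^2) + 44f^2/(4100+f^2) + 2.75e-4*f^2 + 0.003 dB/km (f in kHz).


f^2 = 8281.0
alpha = 0.11*8281.0/(1+8281.0) + 44*8281.0/(4100+8281.0) + 2.75e-4*8281.0 + 0.003 = 31.82

31.82 dB/km


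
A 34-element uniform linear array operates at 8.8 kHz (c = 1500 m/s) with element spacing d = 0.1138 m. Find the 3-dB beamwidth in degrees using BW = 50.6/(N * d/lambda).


2.23 deg


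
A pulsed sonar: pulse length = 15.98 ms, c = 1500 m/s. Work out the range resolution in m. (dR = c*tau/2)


dR = c*tau/2 = 1500 * 15.98e-3 / 2 = 11.985

11.985 m


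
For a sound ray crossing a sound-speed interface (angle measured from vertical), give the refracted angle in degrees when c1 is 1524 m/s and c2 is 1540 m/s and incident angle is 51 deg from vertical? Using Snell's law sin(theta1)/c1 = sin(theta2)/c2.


sin(theta2) = (c2/c1)*sin(theta1) = (1540/1524)*sin(51 deg) = 0.7853
theta2 = arcsin(0.7853) = 51.75

51.75 deg


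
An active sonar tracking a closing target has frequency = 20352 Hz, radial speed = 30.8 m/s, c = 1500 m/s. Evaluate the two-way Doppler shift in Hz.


835.79 Hz


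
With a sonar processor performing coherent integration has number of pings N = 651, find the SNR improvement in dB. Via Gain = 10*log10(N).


28.14 dB


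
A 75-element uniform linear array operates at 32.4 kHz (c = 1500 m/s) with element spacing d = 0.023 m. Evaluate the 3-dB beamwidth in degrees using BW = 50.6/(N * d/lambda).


Step 1: lambda = 1500/32400 = 0.0463 m
Step 2: d/lambda = 0.023/0.0463 = 0.4968
Step 3: BW = 50.6/(N * d/lambda) = 50.6/(75 * 0.4968) = 1.36

1.36 deg


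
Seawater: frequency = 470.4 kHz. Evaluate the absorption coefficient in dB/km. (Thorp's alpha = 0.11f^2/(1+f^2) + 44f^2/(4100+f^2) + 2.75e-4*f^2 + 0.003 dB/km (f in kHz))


f^2 = 221276.16
alpha = 0.11*221276.16/(1+221276.16) + 44*221276.16/(4100+221276.16) + 2.75e-4*221276.16 + 0.003 = 104.164

104.164 dB/km


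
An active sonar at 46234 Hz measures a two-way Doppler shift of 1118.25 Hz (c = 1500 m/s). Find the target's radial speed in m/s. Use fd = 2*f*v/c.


From fd = 2*f*v/c, v = c*fd/(2*f) = 1500 * 1118.25 / (2*46234) = 18.14

18.14 m/s


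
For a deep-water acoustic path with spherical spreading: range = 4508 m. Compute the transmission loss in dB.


73.08 dB


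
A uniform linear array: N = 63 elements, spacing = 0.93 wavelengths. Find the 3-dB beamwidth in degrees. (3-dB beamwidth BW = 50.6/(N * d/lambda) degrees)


BW = 50.6 / (63 * 0.93) = 50.6 / 58.59 = 0.86

0.86 deg


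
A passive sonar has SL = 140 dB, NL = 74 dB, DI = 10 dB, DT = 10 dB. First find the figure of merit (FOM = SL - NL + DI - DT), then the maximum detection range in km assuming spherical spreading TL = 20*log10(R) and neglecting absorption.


Step 1: FOM = SL - NL + DI - DT = 140 - 74 + 10 - 10 = 66 dB
Step 2: at max range FOM = TL = 20*log10(R), so R = 10^(66/20) = 1995.26 m = 2.0 km

2.0 km


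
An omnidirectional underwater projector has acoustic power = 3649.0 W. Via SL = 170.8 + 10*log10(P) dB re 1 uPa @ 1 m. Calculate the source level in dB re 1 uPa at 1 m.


206.42 dB


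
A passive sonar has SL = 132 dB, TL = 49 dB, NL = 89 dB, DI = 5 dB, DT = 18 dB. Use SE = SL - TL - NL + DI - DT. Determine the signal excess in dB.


SE = SL - TL - NL + DI - DT = 132 - 49 - 89 + 5 - 18 = -19

-19 dB


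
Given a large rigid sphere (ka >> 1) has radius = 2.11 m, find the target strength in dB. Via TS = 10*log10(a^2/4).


TS = 10*log10(2.11^2 / 4) = 10*log10(1.113025) = 0.47

0.47 dB


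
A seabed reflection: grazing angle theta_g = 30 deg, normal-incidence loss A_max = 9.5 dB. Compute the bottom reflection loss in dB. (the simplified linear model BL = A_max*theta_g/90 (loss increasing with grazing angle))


3.17 dB


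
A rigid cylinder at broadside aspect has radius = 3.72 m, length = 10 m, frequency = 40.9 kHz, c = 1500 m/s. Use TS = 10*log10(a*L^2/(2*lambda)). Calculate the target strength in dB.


lambda = 1500/40900 = 0.03667 m
TS = 10*log10(3.72*10^2/(2*0.03667)) = 37.05

37.05 dB


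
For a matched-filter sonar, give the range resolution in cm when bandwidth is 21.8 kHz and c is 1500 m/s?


dR = c/(2*BW) = 1500 / (2 * 21.8e3) = 0.0344 m = 3.44 cm

3.44 cm


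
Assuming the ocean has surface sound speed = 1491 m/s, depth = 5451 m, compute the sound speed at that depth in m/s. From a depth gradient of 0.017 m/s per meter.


1583.667 m/s


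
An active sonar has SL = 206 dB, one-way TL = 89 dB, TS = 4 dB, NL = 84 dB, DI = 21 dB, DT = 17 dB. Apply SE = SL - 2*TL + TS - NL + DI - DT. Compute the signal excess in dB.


-48 dB


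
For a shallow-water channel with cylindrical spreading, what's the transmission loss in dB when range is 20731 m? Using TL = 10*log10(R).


TL = 10*log10(20731) = 43.17

43.17 dB


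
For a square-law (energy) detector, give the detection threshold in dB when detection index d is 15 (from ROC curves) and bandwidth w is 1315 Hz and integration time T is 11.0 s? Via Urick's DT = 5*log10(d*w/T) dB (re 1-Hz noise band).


DT = 5*log10(d*w/T) = 5*log10(15 * 1315 / 11.0) = 5*log10(1793.18) = 16.27

16.27 dB


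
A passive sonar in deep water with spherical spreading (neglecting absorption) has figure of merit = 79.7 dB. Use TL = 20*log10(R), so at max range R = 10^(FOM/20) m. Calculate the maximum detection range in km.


At max range FOM = TL, so 20*log10(R) = 79.7
R = 10^(79.7/20) = 9660.51 m = 9.66 km

9.66 km


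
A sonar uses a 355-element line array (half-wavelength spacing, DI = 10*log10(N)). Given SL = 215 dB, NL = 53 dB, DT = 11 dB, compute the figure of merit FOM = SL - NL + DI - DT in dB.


Step 1: DI = 10*log10(355) = 25.5 dB
Step 2: FOM = SL - NL + DI - DT = 215 - 53 + 25.5 - 11 = 176.5

176.5 dB


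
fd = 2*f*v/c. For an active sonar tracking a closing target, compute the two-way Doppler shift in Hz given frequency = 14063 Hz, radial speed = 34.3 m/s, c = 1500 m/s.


643.15 Hz


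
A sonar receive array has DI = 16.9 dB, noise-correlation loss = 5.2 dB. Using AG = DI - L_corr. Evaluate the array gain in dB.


AG = DI - L_corr = 16.9 - 5.2 = 11.7

11.7 dB


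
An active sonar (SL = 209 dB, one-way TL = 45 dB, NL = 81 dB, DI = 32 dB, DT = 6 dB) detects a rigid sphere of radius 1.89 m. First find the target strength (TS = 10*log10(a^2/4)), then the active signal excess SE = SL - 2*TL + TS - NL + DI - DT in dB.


Step 1: TS = 10*log10(1.89^2/4) = -0.49 dB
Step 2: SE = SL - 2*TL + TS - NL + DI - DT = 209 - 2*45 + (-0.49) - 81 + 32 - 6 = 63.51

63.51 dB


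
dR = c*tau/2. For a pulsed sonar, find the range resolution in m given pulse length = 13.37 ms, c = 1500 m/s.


dR = c*tau/2 = 1500 * 13.37e-3 / 2 = 10.0275

10.0275 m


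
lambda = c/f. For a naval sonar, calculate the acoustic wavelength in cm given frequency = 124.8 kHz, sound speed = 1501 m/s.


1.2 cm


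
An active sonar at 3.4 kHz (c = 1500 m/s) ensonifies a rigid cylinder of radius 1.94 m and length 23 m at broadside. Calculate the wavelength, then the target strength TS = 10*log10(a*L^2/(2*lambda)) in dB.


Step 1: lambda = c/f = 1500/3400 = 0.44118 m
Step 2: TS = 10*log10(a*L^2/(2*lambda)) = 10*log10(1.94*23^2/(2*0.44118)) = 30.66

30.66 dB


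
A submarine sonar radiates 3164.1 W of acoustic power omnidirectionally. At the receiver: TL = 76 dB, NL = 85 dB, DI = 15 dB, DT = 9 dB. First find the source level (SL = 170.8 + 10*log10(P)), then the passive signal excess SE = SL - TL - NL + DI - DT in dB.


Step 1: SL = 170.8 + 10*log10(3164.1) = 205.8 dB
Step 2: SE = SL - TL - NL + DI - DT = 205.8 - 76 - 85 + 15 - 9 = 50.8

50.8 dB


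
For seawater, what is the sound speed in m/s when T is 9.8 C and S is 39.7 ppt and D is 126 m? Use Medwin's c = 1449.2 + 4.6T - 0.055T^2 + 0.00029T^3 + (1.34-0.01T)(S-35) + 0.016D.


c = 1449.2 + 4.6*9.8 - 0.055*9.8^2 + 0.00029*9.8^3 + (1.34 - 0.01*9.8)*(39.7 - 35) + 0.016*126 = 1497.12

1497.12 m/s


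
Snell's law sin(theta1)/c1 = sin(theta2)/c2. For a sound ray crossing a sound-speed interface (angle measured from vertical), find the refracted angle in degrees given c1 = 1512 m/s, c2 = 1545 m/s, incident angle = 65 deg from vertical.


67.83 deg


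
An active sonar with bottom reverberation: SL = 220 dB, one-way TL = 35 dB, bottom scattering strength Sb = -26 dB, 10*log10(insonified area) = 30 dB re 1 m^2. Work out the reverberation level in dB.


RL = SL - 2*TL + Sb + 10*log10(A) = 220 - 2*35 + (-26) + 30 = 154

154 dB


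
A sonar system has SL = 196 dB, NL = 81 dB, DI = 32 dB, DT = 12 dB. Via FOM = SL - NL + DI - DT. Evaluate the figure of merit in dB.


FOM = SL - NL + DI - DT = 196 - 81 + 32 - 12 = 135

135 dB


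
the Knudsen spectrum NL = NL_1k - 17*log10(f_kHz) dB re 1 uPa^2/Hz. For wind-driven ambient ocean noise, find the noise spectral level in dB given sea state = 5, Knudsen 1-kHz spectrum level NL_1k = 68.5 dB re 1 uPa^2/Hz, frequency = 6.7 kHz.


54.46 dB


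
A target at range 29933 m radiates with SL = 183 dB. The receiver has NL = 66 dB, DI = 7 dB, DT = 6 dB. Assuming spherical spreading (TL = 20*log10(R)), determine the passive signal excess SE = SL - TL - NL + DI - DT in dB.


Step 1: TL = 20*log10(29933) = 89.52 dB
Step 2: SE = 183 - 89.52 - 66 + 7 - 6 = 28.48

28.48 dB


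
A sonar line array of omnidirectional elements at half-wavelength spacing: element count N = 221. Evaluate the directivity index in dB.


DI = 10*log10(221) = 23.44

23.44 dB


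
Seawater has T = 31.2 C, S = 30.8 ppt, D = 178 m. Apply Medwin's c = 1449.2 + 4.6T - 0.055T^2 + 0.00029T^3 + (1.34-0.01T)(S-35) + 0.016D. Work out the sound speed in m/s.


c = 1449.2 + 4.6*31.2 - 0.055*31.2^2 + 0.00029*31.2^3 + (1.34 - 0.01*31.2)*(30.8 - 35) + 0.016*178 = 1546.52

1546.52 m/s


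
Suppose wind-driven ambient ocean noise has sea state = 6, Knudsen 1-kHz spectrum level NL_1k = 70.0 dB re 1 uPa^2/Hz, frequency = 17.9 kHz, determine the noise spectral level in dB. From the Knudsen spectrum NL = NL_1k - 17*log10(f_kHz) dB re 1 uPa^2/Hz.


48.7 dB


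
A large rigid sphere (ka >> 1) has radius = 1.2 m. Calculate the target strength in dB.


-4.44 dB


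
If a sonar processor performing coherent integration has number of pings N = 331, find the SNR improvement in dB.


Gain = 10*log10(331) = 25.2

25.2 dB


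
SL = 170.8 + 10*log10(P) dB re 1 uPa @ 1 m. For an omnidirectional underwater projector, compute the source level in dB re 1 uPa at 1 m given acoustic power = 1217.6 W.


SL = 170.8 + 10*log10(1217.6) = 170.8 + 30.86 = 201.66

201.66 dB


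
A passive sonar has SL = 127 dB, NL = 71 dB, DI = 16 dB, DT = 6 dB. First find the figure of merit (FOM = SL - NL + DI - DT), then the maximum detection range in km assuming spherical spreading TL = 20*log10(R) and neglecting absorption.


Step 1: FOM = SL - NL + DI - DT = 127 - 71 + 16 - 6 = 66 dB
Step 2: at max range FOM = TL = 20*log10(R), so R = 10^(66/20) = 1995.26 m = 2.0 km

2.0 km


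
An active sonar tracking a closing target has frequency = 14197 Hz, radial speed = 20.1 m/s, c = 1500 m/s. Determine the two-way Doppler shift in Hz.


380.48 Hz


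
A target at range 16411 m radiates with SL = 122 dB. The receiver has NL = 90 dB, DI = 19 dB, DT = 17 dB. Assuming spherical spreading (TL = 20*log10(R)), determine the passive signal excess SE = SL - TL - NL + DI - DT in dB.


-50.3 dB


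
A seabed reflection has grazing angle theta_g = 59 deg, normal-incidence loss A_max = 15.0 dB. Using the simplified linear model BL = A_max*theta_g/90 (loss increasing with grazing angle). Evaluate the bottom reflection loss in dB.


BL = A_max * theta_g / 90 = 15.0 * 59 / 90 = 9.83

9.83 dB


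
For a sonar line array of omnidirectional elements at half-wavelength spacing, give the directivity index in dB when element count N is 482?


26.83 dB


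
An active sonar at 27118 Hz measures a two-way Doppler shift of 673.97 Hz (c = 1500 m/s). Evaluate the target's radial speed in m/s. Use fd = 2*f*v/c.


From fd = 2*f*v/c, v = c*fd/(2*f) = 1500 * 673.97 / (2*27118) = 18.64

18.64 m/s


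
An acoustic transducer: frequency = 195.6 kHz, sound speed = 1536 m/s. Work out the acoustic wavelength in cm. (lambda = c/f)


lambda = c/f = 1536 / 195600 = 0.0079 m = 0.79 cm

0.79 cm


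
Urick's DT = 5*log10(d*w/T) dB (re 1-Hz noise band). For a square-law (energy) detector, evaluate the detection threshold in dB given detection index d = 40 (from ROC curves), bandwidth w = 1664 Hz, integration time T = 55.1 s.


DT = 5*log10(d*w/T) = 5*log10(40 * 1664 / 55.1) = 5*log10(1207.99) = 15.41

15.41 dB


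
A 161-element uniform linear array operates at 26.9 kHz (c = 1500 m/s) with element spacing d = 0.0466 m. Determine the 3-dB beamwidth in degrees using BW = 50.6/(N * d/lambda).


Step 1: lambda = 1500/26900 = 0.05576 m
Step 2: d/lambda = 0.0466/0.05576 = 0.8357
Step 3: BW = 50.6/(N * d/lambda) = 50.6/(161 * 0.8357) = 0.38

0.38 deg


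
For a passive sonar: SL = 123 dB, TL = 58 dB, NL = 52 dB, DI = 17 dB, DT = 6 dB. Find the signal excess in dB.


SE = SL - TL - NL + DI - DT = 123 - 58 - 52 + 17 - 6 = 24

24 dB


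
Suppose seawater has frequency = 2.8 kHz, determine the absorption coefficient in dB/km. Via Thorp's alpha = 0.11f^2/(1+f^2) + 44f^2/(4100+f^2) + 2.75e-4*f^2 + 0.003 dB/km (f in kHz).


0.187 dB/km


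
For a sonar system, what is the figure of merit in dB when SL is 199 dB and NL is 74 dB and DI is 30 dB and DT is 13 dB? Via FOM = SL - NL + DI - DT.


FOM = SL - NL + DI - DT = 199 - 74 + 30 - 13 = 142

142 dB


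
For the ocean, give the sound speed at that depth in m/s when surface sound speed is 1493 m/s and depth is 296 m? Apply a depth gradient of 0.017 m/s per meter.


c = 1493 + 0.017 * 296 = 1498.032

1498.032 m/s


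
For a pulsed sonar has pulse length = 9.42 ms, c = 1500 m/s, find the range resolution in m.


7.065 m


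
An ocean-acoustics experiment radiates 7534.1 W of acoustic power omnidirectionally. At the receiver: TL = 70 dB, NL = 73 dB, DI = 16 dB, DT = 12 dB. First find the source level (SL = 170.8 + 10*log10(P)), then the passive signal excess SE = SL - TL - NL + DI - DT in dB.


Step 1: SL = 170.8 + 10*log10(7534.1) = 209.57 dB
Step 2: SE = SL - TL - NL + DI - DT = 209.57 - 70 - 73 + 16 - 12 = 70.57

70.57 dB


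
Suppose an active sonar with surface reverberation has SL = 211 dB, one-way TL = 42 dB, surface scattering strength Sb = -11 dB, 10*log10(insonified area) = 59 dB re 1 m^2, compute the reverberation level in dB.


RL = SL - 2*TL + Sb + 10*log10(A) = 211 - 2*42 + (-11) + 59 = 175

175 dB


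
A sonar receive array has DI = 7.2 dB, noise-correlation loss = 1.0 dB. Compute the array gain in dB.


6.2 dB


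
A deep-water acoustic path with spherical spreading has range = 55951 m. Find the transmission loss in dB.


TL = 20*log10(55951) = 94.96

94.96 dB


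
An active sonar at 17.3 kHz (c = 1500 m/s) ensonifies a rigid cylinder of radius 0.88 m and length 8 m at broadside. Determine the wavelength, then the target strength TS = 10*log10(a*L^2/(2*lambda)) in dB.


Step 1: lambda = c/f = 1500/17300 = 0.08671 m
Step 2: TS = 10*log10(a*L^2/(2*lambda)) = 10*log10(0.88*8^2/(2*0.08671)) = 25.12

25.12 dB


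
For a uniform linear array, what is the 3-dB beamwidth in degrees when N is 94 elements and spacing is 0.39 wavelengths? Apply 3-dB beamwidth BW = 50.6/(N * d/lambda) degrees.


1.38 deg


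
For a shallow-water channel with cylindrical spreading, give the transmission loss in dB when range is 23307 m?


43.67 dB


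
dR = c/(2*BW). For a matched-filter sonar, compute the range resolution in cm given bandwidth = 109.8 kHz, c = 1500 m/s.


dR = c/(2*BW) = 1500 / (2 * 109.8e3) = 0.0068 m = 0.68 cm

0.68 cm


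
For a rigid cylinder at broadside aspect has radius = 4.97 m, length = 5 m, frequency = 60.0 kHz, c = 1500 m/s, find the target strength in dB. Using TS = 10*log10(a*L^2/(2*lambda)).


lambda = 1500/60000 = 0.025 m
TS = 10*log10(4.97*5^2/(2*0.025)) = 33.95

33.95 dB


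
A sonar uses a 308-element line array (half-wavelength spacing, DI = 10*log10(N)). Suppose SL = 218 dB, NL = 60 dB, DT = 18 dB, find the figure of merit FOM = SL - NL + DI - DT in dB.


Step 1: DI = 10*log10(308) = 24.89 dB
Step 2: FOM = SL - NL + DI - DT = 218 - 60 + 24.89 - 18 = 164.89

164.89 dB


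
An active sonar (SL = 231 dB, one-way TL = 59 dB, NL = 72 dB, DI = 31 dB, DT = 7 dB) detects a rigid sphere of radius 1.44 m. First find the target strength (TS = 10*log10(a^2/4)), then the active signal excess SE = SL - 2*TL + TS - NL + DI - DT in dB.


Step 1: TS = 10*log10(1.44^2/4) = -2.85 dB
Step 2: SE = SL - 2*TL + TS - NL + DI - DT = 231 - 2*59 + (-2.85) - 72 + 31 - 7 = 62.15

62.15 dB


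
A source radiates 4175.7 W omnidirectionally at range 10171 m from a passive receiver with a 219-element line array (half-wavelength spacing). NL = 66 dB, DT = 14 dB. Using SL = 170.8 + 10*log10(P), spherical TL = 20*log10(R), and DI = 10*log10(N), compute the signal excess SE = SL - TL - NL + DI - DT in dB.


Step 1: SL = 170.8 + 10*log10(4175.7) = 207.01 dB
Step 2: TL = 20*log10(10171) = 80.15 dB
Step 3: DI = 10*log10(219) = 23.4 dB
Step 4: SE = SL - TL - NL + DI - DT = 207.01 - 80.15 - 66 + 23.4 - 14 = 70.26

70.26 dB


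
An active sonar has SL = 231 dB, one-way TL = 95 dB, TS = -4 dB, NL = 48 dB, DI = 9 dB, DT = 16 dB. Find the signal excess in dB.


-18 dB


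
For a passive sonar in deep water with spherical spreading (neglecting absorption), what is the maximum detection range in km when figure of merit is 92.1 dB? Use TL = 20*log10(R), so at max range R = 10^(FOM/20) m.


At max range FOM = TL, so 20*log10(R) = 92.1
R = 10^(92.1/20) = 40271.7 m = 40.27 km

40.27 km


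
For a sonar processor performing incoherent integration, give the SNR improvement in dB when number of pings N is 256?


Gain = 5*log10(256) = 12.04

12.04 dB


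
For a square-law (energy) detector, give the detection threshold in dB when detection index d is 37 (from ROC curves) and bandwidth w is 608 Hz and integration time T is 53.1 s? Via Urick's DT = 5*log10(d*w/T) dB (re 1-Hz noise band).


DT = 5*log10(d*w/T) = 5*log10(37 * 608 / 53.1) = 5*log10(423.65) = 13.14

13.14 dB


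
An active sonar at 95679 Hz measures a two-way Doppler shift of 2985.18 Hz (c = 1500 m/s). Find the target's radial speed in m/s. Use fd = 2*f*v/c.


23.4 m/s


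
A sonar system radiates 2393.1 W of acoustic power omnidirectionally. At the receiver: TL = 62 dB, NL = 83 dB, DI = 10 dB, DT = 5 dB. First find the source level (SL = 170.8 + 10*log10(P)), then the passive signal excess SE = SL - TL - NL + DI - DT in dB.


Step 1: SL = 170.8 + 10*log10(2393.1) = 204.59 dB
Step 2: SE = SL - TL - NL + DI - DT = 204.59 - 62 - 83 + 10 - 5 = 64.59

64.59 dB


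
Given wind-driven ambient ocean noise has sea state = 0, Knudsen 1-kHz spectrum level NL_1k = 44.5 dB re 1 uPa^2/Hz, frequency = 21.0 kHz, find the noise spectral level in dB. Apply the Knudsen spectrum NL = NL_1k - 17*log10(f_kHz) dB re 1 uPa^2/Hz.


NL = NL_1k - 17*log10(f_kHz) = 44.5 - 17*log10(21.0) = 44.5 - (22.48) = 22.02

22.02 dB


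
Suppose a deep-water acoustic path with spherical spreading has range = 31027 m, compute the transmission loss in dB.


89.83 dB


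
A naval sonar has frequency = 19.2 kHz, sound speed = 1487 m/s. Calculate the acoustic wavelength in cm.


lambda = c/f = 1487 / 19200 = 0.0774 m = 7.74 cm

7.74 cm


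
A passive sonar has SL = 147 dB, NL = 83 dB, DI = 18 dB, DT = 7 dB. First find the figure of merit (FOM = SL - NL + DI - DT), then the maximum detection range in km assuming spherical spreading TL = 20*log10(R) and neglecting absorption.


Step 1: FOM = SL - NL + DI - DT = 147 - 83 + 18 - 7 = 75 dB
Step 2: at max range FOM = TL = 20*log10(R), so R = 10^(75/20) = 5623.41 m = 5.62 km

5.62 km


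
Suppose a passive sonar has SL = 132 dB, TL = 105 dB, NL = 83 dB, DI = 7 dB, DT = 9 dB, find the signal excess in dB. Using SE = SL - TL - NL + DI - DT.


SE = SL - TL - NL + DI - DT = 132 - 105 - 83 + 7 - 9 = -58

-58 dB


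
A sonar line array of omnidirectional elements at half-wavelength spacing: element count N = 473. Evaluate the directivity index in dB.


DI = 10*log10(473) = 26.75

26.75 dB


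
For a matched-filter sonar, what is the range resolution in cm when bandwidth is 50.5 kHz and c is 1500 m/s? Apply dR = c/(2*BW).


dR = c/(2*BW) = 1500 / (2 * 50.5e3) = 0.0149 m = 1.49 cm

1.49 cm


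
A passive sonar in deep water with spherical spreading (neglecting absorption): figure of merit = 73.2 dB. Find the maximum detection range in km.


At max range FOM = TL, so 20*log10(R) = 73.2
R = 10^(73.2/20) = 4570.88 m = 4.57 km

4.57 km


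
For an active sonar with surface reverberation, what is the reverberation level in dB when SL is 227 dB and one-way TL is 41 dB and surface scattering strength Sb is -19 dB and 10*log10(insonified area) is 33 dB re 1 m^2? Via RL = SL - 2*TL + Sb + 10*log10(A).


RL = SL - 2*TL + Sb + 10*log10(A) = 227 - 2*41 + (-19) + 33 = 159

159 dB


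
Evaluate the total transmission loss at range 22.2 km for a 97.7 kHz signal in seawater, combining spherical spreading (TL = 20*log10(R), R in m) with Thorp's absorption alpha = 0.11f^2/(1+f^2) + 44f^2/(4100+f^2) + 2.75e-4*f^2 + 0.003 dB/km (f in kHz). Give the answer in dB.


Step 1 (Thorp): alpha = 0.11*9545.29/(1+9545.29) + 44*9545.29/(4100+9545.29) + 2.75e-4*9545.29 + 0.003 = 33.5173 dB/km
Step 2: TL_spread = 20*log10(22200) = 86.93 dB
Step 3: TL_abs = alpha*R = 33.5173 * 22.2 = 744.08 dB
Step 4: TL_total = 86.93 + 744.08 = 831.01

831.01 dB


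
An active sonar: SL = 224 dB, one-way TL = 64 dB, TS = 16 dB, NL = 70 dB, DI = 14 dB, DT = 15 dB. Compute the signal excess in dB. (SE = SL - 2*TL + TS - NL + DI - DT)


41 dB


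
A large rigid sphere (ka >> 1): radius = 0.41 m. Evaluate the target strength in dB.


-13.76 dB


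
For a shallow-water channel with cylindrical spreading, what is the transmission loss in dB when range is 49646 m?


46.96 dB


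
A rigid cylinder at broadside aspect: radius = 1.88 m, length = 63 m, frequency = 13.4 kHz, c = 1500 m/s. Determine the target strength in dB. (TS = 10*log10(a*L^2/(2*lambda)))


lambda = 1500/13400 = 0.11194 m
TS = 10*log10(1.88*63^2/(2*0.11194)) = 45.23

45.23 dB


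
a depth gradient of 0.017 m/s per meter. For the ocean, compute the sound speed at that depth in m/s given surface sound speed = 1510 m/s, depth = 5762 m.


c = 1510 + 0.017 * 5762 = 1607.954

1607.954 m/s


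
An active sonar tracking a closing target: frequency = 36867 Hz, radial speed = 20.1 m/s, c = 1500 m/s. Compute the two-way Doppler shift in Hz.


988.04 Hz


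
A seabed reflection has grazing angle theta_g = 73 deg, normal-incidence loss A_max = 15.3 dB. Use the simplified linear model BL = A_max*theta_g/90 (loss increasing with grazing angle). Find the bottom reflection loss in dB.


BL = A_max * theta_g / 90 = 15.3 * 73 / 90 = 12.41

12.41 dB


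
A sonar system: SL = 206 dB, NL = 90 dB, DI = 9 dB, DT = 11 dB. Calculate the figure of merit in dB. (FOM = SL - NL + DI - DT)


FOM = SL - NL + DI - DT = 206 - 90 + 9 - 11 = 114

114 dB


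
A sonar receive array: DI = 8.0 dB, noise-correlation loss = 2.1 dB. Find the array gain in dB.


AG = DI - L_corr = 8.0 - 2.1 = 5.9

5.9 dB


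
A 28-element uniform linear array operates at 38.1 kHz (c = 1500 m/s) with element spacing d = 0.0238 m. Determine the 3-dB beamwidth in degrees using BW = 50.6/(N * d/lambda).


2.99 deg


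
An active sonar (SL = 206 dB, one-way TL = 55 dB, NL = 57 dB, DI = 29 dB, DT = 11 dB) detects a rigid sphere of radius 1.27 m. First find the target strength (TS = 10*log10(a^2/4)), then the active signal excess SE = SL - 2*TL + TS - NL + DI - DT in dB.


Step 1: TS = 10*log10(1.27^2/4) = -3.94 dB
Step 2: SE = SL - 2*TL + TS - NL + DI - DT = 206 - 2*55 + (-3.94) - 57 + 29 - 11 = 53.06

53.06 dB


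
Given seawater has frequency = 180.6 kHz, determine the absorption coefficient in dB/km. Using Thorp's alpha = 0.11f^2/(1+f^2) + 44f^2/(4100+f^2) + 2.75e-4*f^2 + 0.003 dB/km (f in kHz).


f^2 = 32616.36
alpha = 0.11*32616.36/(1+32616.36) + 44*32616.36/(4100+32616.36) + 2.75e-4*32616.36 + 0.003 = 48.169

48.169 dB/km


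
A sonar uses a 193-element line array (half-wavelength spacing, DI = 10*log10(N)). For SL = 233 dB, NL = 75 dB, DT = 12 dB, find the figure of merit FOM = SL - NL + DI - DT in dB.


Step 1: DI = 10*log10(193) = 22.86 dB
Step 2: FOM = SL - NL + DI - DT = 233 - 75 + 22.86 - 12 = 168.86

168.86 dB


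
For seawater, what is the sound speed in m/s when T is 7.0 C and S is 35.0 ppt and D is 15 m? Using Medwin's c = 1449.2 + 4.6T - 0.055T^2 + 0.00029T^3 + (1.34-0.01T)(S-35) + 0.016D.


c = 1449.2 + 4.6*7.0 - 0.055*7.0^2 + 0.00029*7.0^3 + (1.34 - 0.01*7.0)*(35.0 - 35) + 0.016*15 = 1479.04

1479.04 m/s


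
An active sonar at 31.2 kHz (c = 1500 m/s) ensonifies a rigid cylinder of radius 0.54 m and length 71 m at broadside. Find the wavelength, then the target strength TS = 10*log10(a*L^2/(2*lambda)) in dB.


Step 1: lambda = c/f = 1500/31200 = 0.04808 m
Step 2: TS = 10*log10(a*L^2/(2*lambda)) = 10*log10(0.54*71^2/(2*0.04808)) = 44.52

44.52 dB


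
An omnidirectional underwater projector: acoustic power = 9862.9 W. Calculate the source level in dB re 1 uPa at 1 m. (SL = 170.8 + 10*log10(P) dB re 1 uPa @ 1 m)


210.74 dB


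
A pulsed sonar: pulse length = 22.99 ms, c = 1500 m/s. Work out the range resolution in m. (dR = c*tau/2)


dR = c*tau/2 = 1500 * 22.99e-3 / 2 = 17.2425

17.2425 m


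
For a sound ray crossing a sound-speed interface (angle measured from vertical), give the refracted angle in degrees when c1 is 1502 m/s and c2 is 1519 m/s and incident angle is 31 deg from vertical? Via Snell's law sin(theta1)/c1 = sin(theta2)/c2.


31.39 deg


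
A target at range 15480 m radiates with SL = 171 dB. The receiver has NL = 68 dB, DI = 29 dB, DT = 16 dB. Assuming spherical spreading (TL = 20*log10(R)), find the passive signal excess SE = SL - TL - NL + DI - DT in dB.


32.2 dB


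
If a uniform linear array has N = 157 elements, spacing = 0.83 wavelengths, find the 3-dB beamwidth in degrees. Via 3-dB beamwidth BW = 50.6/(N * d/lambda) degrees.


BW = 50.6 / (157 * 0.83) = 50.6 / 130.31 = 0.39

0.39 deg


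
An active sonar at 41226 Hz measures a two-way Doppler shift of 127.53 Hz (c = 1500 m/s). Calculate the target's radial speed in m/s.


2.32 m/s


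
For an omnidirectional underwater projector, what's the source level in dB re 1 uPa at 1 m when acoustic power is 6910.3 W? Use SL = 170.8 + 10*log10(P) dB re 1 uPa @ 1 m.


SL = 170.8 + 10*log10(6910.3) = 170.8 + 38.39 = 209.19

209.19 dB


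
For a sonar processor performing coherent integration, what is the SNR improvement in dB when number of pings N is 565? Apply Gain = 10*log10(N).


Gain = 10*log10(565) = 27.52

27.52 dB


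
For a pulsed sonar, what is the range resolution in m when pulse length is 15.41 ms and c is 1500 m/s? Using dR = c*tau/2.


dR = c*tau/2 = 1500 * 15.41e-3 / 2 = 11.5575

11.5575 m


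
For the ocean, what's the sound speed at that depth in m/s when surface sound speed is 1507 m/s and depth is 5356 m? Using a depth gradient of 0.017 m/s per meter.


c = 1507 + 0.017 * 5356 = 1598.052

1598.052 m/s


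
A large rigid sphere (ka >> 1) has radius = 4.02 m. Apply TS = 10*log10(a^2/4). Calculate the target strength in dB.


6.06 dB


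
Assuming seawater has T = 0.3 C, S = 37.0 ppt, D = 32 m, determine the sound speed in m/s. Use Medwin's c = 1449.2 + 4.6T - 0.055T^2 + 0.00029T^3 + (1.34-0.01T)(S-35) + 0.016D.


c = 1449.2 + 4.6*0.3 - 0.055*0.3^2 + 0.00029*0.3^3 + (1.34 - 0.01*0.3)*(37.0 - 35) + 0.016*32 = 1453.76

1453.76 m/s


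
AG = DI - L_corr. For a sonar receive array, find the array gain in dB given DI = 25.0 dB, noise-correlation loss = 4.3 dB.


AG = DI - L_corr = 25.0 - 4.3 = 20.7

20.7 dB


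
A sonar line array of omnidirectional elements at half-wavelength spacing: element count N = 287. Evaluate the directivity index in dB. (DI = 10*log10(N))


DI = 10*log10(287) = 24.58

24.58 dB


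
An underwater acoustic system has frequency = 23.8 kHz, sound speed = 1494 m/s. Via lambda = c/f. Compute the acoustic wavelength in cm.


lambda = c/f = 1494 / 23800 = 0.0628 m = 6.28 cm

6.28 cm


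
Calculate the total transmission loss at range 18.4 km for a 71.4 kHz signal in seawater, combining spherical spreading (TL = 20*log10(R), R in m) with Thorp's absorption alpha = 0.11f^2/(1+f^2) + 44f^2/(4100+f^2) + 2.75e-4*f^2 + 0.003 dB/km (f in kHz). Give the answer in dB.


Step 1 (Thorp): alpha = 0.11*5097.96/(1+5097.96) + 44*5097.96/(4100+5097.96) + 2.75e-4*5097.96 + 0.003 = 25.9019 dB/km
Step 2: TL_spread = 20*log10(18400) = 85.3 dB
Step 3: TL_abs = alpha*R = 25.9019 * 18.4 = 476.59 dB
Step 4: TL_total = 85.3 + 476.59 = 561.89

561.89 dB


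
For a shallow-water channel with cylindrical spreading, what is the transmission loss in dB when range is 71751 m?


TL = 10*log10(71751) = 48.56

48.56 dB


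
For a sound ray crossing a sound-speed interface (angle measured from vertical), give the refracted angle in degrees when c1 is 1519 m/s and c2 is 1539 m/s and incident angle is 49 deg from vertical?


sin(theta2) = (c2/c1)*sin(theta1) = (1539/1519)*sin(49 deg) = 0.76465
theta2 = arcsin(0.76465) = 49.88

49.88 deg


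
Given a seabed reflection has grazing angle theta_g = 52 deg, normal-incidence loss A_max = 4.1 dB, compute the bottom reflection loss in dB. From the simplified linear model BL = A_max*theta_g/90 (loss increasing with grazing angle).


BL = A_max * theta_g / 90 = 4.1 * 52 / 90 = 2.37

2.37 dB


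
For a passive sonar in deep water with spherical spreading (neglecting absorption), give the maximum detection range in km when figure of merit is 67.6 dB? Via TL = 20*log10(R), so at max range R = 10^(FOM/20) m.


At max range FOM = TL, so 20*log10(R) = 67.6
R = 10^(67.6/20) = 2398.83 m = 2.4 km

2.4 km


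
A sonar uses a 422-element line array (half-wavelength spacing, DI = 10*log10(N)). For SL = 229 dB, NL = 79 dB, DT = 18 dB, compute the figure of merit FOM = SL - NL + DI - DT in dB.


158.25 dB


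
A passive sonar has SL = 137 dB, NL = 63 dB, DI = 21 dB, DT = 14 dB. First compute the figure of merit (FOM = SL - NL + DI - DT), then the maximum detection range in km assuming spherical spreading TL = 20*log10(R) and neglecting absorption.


Step 1: FOM = SL - NL + DI - DT = 137 - 63 + 21 - 14 = 81 dB
Step 2: at max range FOM = TL = 20*log10(R), so R = 10^(81/20) = 11220.18 m = 11.22 km

11.22 km


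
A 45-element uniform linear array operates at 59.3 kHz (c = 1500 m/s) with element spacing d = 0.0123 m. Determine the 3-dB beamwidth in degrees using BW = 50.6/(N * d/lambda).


2.31 deg


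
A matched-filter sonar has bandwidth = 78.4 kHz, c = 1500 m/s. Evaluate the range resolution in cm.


0.96 cm


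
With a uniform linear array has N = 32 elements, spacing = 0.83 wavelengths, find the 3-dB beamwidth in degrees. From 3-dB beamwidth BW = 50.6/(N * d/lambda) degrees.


BW = 50.6 / (32 * 0.83) = 50.6 / 26.56 = 1.91

1.91 deg


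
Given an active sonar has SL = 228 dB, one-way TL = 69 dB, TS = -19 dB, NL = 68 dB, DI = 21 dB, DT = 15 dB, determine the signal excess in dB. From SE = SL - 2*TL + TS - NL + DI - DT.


SE = SL - 2*TL + TS - NL + DI - DT = 228 - 2*69 + (-19) - 68 + 21 - 15 = 9

9 dB


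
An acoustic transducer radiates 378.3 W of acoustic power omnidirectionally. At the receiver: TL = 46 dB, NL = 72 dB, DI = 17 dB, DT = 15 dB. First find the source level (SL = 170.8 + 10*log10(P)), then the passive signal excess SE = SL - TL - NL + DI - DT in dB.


Step 1: SL = 170.8 + 10*log10(378.3) = 196.58 dB
Step 2: SE = SL - TL - NL + DI - DT = 196.58 - 46 - 72 + 17 - 15 = 80.58

80.58 dB


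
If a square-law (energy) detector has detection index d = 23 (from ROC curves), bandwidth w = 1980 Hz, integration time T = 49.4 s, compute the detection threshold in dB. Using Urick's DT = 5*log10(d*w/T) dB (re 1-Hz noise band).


DT = 5*log10(d*w/T) = 5*log10(23 * 1980 / 49.4) = 5*log10(921.86) = 14.82

14.82 dB


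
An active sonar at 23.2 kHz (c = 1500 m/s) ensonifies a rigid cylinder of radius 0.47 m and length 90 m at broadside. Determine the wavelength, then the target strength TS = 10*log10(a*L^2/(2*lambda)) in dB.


Step 1: lambda = c/f = 1500/23200 = 0.06466 m
Step 2: TS = 10*log10(a*L^2/(2*lambda)) = 10*log10(0.47*90^2/(2*0.06466)) = 44.69

44.69 dB


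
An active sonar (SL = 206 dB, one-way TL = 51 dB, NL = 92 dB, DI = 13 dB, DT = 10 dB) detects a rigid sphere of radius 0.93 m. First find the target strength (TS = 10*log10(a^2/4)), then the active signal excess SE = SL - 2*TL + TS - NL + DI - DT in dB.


Step 1: TS = 10*log10(0.93^2/4) = -6.65 dB
Step 2: SE = SL - 2*TL + TS - NL + DI - DT = 206 - 2*51 + (-6.65) - 92 + 13 - 10 = 8.35

8.35 dB
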